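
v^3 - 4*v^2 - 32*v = v*(v - 8)*(v + 4)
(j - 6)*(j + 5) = j^2 - j - 30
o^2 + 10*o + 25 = (o + 5)^2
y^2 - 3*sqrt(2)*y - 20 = (y - 5*sqrt(2))*(y + 2*sqrt(2))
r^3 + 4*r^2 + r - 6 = (r - 1)*(r + 2)*(r + 3)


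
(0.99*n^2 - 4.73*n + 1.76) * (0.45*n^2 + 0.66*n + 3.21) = 0.4455*n^4 - 1.4751*n^3 + 0.848099999999999*n^2 - 14.0217*n + 5.6496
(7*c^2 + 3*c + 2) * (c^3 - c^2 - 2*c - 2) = 7*c^5 - 4*c^4 - 15*c^3 - 22*c^2 - 10*c - 4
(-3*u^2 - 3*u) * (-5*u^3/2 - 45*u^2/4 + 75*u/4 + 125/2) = 15*u^5/2 + 165*u^4/4 - 45*u^3/2 - 975*u^2/4 - 375*u/2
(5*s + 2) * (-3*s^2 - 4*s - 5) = -15*s^3 - 26*s^2 - 33*s - 10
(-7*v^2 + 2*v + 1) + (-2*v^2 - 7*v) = -9*v^2 - 5*v + 1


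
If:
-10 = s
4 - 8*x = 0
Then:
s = -10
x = 1/2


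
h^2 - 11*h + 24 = (h - 8)*(h - 3)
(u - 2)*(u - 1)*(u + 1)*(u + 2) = u^4 - 5*u^2 + 4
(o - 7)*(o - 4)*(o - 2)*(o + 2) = o^4 - 11*o^3 + 24*o^2 + 44*o - 112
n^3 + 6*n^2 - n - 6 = (n - 1)*(n + 1)*(n + 6)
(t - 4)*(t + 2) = t^2 - 2*t - 8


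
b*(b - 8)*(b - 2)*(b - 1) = b^4 - 11*b^3 + 26*b^2 - 16*b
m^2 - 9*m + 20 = (m - 5)*(m - 4)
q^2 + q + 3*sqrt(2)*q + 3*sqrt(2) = (q + 1)*(q + 3*sqrt(2))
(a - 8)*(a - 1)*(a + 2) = a^3 - 7*a^2 - 10*a + 16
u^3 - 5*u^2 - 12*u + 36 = (u - 6)*(u - 2)*(u + 3)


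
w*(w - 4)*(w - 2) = w^3 - 6*w^2 + 8*w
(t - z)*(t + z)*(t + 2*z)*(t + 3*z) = t^4 + 5*t^3*z + 5*t^2*z^2 - 5*t*z^3 - 6*z^4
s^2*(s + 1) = s^3 + s^2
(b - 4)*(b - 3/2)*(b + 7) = b^3 + 3*b^2/2 - 65*b/2 + 42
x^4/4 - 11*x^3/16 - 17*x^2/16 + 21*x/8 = x*(x/4 + 1/2)*(x - 3)*(x - 7/4)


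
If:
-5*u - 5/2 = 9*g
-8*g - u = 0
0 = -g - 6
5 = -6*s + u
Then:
No Solution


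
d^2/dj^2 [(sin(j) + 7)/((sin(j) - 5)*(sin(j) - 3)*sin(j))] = (-4*sin(j)^4 - 39*sin(j)^3 + 618*sin(j)^2 - 2086*sin(j) + 1722 + 1743/sin(j) - 5040/sin(j)^2 + 3150/sin(j)^3)/((sin(j) - 5)^3*(sin(j) - 3)^3)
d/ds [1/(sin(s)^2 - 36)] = -2*sin(s)*cos(s)/(sin(s)^2 - 36)^2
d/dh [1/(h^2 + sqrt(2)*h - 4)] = (-2*h - sqrt(2))/(h^2 + sqrt(2)*h - 4)^2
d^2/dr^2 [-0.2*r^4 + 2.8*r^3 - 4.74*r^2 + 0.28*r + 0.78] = -2.4*r^2 + 16.8*r - 9.48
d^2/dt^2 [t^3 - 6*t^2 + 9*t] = 6*t - 12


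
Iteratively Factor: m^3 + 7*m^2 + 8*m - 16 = (m - 1)*(m^2 + 8*m + 16) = (m - 1)*(m + 4)*(m + 4)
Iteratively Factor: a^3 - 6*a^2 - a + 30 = (a - 3)*(a^2 - 3*a - 10) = (a - 5)*(a - 3)*(a + 2)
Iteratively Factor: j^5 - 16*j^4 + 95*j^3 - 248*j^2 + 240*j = (j - 3)*(j^4 - 13*j^3 + 56*j^2 - 80*j) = (j - 5)*(j - 3)*(j^3 - 8*j^2 + 16*j) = (j - 5)*(j - 4)*(j - 3)*(j^2 - 4*j) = (j - 5)*(j - 4)^2*(j - 3)*(j)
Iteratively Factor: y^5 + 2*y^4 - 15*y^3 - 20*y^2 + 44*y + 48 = (y - 3)*(y^4 + 5*y^3 - 20*y - 16) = (y - 3)*(y + 1)*(y^3 + 4*y^2 - 4*y - 16) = (y - 3)*(y + 1)*(y + 2)*(y^2 + 2*y - 8) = (y - 3)*(y - 2)*(y + 1)*(y + 2)*(y + 4)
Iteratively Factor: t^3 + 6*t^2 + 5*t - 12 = (t - 1)*(t^2 + 7*t + 12) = (t - 1)*(t + 3)*(t + 4)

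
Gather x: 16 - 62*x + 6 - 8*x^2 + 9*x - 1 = -8*x^2 - 53*x + 21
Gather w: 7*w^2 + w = 7*w^2 + w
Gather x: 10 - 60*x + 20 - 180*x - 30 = -240*x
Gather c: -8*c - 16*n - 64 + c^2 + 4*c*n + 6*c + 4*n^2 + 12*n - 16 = c^2 + c*(4*n - 2) + 4*n^2 - 4*n - 80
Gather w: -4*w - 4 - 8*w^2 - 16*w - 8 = -8*w^2 - 20*w - 12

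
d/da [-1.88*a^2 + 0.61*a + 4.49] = 0.61 - 3.76*a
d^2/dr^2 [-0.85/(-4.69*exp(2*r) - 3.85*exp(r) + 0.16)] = (0.85*(9.38*exp(r) + 3.85)*(18.76*exp(r) + 7.7)*exp(r) - (15.946*exp(r) + 3.2725)*(4.69*exp(2*r) + 3.85*exp(r) - 0.16))*exp(r)/(4.69*exp(2*r) + 3.85*exp(r) - 0.16)^3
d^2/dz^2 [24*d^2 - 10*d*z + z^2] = 2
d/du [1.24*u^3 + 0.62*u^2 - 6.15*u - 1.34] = 3.72*u^2 + 1.24*u - 6.15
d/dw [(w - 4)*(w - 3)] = 2*w - 7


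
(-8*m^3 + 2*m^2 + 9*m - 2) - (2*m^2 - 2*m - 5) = -8*m^3 + 11*m + 3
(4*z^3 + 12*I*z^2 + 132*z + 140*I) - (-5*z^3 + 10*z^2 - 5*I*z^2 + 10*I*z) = 9*z^3 - 10*z^2 + 17*I*z^2 + 132*z - 10*I*z + 140*I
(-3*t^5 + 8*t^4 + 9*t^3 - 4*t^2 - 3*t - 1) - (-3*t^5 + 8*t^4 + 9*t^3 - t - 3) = -4*t^2 - 2*t + 2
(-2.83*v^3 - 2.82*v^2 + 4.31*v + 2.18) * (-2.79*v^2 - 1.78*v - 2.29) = 7.8957*v^5 + 12.9052*v^4 - 0.524599999999999*v^3 - 7.2962*v^2 - 13.7503*v - 4.9922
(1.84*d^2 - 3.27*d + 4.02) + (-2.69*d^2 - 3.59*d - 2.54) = -0.85*d^2 - 6.86*d + 1.48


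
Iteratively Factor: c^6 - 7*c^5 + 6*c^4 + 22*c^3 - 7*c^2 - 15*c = (c + 1)*(c^5 - 8*c^4 + 14*c^3 + 8*c^2 - 15*c) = (c - 3)*(c + 1)*(c^4 - 5*c^3 - c^2 + 5*c) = (c - 5)*(c - 3)*(c + 1)*(c^3 - c) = (c - 5)*(c - 3)*(c + 1)^2*(c^2 - c) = (c - 5)*(c - 3)*(c - 1)*(c + 1)^2*(c)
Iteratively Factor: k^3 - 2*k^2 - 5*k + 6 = (k - 1)*(k^2 - k - 6) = (k - 3)*(k - 1)*(k + 2)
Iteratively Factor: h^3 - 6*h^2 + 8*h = (h)*(h^2 - 6*h + 8) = h*(h - 4)*(h - 2)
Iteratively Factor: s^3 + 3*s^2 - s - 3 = (s + 3)*(s^2 - 1) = (s - 1)*(s + 3)*(s + 1)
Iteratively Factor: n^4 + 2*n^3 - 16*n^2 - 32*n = (n + 2)*(n^3 - 16*n) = (n - 4)*(n + 2)*(n^2 + 4*n) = n*(n - 4)*(n + 2)*(n + 4)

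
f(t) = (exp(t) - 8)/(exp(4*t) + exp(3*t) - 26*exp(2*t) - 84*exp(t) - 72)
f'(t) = (exp(t) - 8)*(-4*exp(4*t) - 3*exp(3*t) + 52*exp(2*t) + 84*exp(t))/(exp(4*t) + exp(3*t) - 26*exp(2*t) - 84*exp(t) - 72)^2 + exp(t)/(exp(4*t) + exp(3*t) - 26*exp(2*t) - 84*exp(t) - 72)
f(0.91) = 0.01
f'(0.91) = -0.02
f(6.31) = 0.00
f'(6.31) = -0.00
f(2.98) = 0.00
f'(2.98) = -0.00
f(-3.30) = 0.11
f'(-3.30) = -0.00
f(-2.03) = 0.09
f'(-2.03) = -0.02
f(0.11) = 0.04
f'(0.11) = -0.03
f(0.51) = 0.02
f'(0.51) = -0.03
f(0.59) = 0.02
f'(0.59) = -0.03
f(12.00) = 0.00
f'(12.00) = 0.00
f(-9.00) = 0.11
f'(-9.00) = 0.00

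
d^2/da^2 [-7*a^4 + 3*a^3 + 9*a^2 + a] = -84*a^2 + 18*a + 18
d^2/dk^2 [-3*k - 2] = 0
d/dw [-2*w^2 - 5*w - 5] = -4*w - 5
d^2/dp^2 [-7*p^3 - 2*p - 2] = -42*p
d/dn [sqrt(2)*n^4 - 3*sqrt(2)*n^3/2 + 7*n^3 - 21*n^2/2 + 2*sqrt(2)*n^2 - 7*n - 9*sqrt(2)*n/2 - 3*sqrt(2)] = 4*sqrt(2)*n^3 - 9*sqrt(2)*n^2/2 + 21*n^2 - 21*n + 4*sqrt(2)*n - 7 - 9*sqrt(2)/2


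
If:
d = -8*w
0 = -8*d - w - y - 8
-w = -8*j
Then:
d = -8*y/63 - 64/63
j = y/504 + 1/63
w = y/63 + 8/63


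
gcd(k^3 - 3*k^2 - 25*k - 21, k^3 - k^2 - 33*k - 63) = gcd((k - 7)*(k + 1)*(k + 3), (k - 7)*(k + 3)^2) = k^2 - 4*k - 21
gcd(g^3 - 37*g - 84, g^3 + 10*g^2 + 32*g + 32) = g + 4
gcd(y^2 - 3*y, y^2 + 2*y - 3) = 1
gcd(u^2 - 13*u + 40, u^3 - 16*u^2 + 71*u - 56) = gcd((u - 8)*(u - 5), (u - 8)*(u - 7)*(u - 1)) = u - 8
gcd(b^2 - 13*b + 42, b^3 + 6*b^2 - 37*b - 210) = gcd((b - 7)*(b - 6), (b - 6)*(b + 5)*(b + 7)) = b - 6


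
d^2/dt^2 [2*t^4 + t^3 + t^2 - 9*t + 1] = 24*t^2 + 6*t + 2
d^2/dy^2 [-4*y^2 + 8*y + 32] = -8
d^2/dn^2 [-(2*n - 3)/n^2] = 2*(9 - 2*n)/n^4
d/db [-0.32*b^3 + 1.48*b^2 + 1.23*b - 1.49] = -0.96*b^2 + 2.96*b + 1.23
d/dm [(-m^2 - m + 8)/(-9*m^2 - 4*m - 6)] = (-5*m^2 + 156*m + 38)/(81*m^4 + 72*m^3 + 124*m^2 + 48*m + 36)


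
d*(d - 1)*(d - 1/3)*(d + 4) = d^4 + 8*d^3/3 - 5*d^2 + 4*d/3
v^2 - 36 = (v - 6)*(v + 6)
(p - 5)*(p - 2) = p^2 - 7*p + 10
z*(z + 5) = z^2 + 5*z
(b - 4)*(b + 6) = b^2 + 2*b - 24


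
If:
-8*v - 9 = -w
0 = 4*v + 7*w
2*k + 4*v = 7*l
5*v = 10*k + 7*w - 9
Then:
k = -9/200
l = -429/700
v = -21/20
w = 3/5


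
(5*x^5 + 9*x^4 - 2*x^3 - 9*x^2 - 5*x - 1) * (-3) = -15*x^5 - 27*x^4 + 6*x^3 + 27*x^2 + 15*x + 3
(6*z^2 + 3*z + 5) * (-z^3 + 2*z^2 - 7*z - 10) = -6*z^5 + 9*z^4 - 41*z^3 - 71*z^2 - 65*z - 50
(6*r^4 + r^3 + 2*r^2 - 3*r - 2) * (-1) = -6*r^4 - r^3 - 2*r^2 + 3*r + 2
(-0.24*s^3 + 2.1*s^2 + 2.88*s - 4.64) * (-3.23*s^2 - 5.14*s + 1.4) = 0.7752*s^5 - 5.5494*s^4 - 20.4324*s^3 + 3.124*s^2 + 27.8816*s - 6.496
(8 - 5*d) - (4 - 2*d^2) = 2*d^2 - 5*d + 4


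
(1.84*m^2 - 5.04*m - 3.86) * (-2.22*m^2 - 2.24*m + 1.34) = -4.0848*m^4 + 7.0672*m^3 + 22.3244*m^2 + 1.8928*m - 5.1724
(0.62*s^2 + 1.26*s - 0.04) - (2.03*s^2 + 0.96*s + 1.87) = -1.41*s^2 + 0.3*s - 1.91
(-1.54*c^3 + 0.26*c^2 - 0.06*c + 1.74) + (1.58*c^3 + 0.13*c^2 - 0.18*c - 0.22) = 0.04*c^3 + 0.39*c^2 - 0.24*c + 1.52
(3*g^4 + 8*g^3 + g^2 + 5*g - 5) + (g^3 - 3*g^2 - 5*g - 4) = 3*g^4 + 9*g^3 - 2*g^2 - 9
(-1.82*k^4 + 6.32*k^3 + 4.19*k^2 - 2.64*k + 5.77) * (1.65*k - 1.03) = -3.003*k^5 + 12.3026*k^4 + 0.403899999999999*k^3 - 8.6717*k^2 + 12.2397*k - 5.9431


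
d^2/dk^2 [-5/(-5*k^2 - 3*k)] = 10*(-5*k*(5*k + 3) + (10*k + 3)^2)/(k^3*(5*k + 3)^3)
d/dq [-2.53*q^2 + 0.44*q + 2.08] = 0.44 - 5.06*q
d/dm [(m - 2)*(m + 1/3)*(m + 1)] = 3*m^2 - 4*m/3 - 7/3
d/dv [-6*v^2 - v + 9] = -12*v - 1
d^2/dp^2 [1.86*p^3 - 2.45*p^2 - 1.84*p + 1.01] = 11.16*p - 4.9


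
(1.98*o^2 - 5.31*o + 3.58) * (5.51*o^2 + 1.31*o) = 10.9098*o^4 - 26.6643*o^3 + 12.7697*o^2 + 4.6898*o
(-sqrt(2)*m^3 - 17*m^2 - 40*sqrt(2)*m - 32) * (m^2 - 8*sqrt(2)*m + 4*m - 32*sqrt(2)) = -sqrt(2)*m^5 - 4*sqrt(2)*m^4 - m^4 - 4*m^3 + 96*sqrt(2)*m^3 + 384*sqrt(2)*m^2 + 608*m^2 + 256*sqrt(2)*m + 2432*m + 1024*sqrt(2)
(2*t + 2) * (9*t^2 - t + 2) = 18*t^3 + 16*t^2 + 2*t + 4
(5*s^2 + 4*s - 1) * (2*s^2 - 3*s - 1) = 10*s^4 - 7*s^3 - 19*s^2 - s + 1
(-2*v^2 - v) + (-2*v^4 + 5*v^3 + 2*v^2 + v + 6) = -2*v^4 + 5*v^3 + 6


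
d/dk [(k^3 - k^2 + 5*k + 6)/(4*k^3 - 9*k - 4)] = (4*k^4 - 58*k^3 - 75*k^2 + 8*k + 34)/(16*k^6 - 72*k^4 - 32*k^3 + 81*k^2 + 72*k + 16)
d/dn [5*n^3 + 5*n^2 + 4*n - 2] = 15*n^2 + 10*n + 4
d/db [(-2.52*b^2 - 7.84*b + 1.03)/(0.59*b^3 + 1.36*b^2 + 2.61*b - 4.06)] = (1.4868*b^4 + 9.2512*b^3 + 2.2621*b^2 + 17.6608*b + 29.1421)/(0.3481*b^6 + 1.6048*b^5 + 4.9294*b^4 + 2.3084*b^3 - 4.2311*b^2 - 21.1932*b + 16.4836)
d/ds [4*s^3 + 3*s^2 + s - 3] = 12*s^2 + 6*s + 1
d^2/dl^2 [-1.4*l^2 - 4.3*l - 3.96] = -2.80000000000000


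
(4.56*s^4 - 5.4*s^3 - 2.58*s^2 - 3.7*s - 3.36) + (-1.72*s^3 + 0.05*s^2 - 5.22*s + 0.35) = 4.56*s^4 - 7.12*s^3 - 2.53*s^2 - 8.92*s - 3.01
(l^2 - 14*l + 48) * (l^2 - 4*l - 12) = l^4 - 18*l^3 + 92*l^2 - 24*l - 576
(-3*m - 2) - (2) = -3*m - 4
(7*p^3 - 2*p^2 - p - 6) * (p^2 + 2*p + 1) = 7*p^5 + 12*p^4 + 2*p^3 - 10*p^2 - 13*p - 6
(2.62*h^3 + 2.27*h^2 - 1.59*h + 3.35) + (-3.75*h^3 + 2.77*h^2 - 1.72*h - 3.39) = -1.13*h^3 + 5.04*h^2 - 3.31*h - 0.04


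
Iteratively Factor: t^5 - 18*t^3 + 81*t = (t + 3)*(t^4 - 3*t^3 - 9*t^2 + 27*t) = (t + 3)^2*(t^3 - 6*t^2 + 9*t) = (t - 3)*(t + 3)^2*(t^2 - 3*t) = (t - 3)^2*(t + 3)^2*(t)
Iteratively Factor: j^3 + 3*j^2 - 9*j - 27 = (j + 3)*(j^2 - 9) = (j + 3)^2*(j - 3)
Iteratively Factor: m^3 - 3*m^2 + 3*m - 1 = (m - 1)*(m^2 - 2*m + 1) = (m - 1)^2*(m - 1)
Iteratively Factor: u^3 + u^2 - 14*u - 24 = (u + 3)*(u^2 - 2*u - 8) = (u - 4)*(u + 3)*(u + 2)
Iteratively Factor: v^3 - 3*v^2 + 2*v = (v - 1)*(v^2 - 2*v) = v*(v - 1)*(v - 2)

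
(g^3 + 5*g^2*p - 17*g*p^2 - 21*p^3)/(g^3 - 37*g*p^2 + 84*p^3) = (-g - p)/(-g + 4*p)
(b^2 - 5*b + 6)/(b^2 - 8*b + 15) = (b - 2)/(b - 5)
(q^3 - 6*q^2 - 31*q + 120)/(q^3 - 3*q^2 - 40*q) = (q - 3)/q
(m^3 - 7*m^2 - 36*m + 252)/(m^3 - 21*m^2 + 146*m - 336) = (m + 6)/(m - 8)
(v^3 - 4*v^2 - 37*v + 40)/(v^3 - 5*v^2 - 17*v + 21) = (v^2 - 3*v - 40)/(v^2 - 4*v - 21)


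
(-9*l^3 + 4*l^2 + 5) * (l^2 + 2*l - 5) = -9*l^5 - 14*l^4 + 53*l^3 - 15*l^2 + 10*l - 25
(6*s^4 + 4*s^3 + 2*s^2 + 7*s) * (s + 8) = 6*s^5 + 52*s^4 + 34*s^3 + 23*s^2 + 56*s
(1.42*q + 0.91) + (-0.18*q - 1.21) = 1.24*q - 0.3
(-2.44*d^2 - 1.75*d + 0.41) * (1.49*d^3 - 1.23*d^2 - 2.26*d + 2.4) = -3.6356*d^5 + 0.3937*d^4 + 8.2778*d^3 - 2.4053*d^2 - 5.1266*d + 0.984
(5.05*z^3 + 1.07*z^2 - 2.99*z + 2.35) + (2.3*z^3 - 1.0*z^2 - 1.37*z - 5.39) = 7.35*z^3 + 0.0700000000000001*z^2 - 4.36*z - 3.04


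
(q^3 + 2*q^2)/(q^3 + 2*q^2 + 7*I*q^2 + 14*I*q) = q/(q + 7*I)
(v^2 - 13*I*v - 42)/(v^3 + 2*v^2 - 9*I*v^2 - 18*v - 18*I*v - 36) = (v - 7*I)/(v^2 + v*(2 - 3*I) - 6*I)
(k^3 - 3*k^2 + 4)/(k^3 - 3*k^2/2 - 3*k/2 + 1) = 2*(k - 2)/(2*k - 1)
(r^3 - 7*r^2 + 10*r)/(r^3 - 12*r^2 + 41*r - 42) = r*(r - 5)/(r^2 - 10*r + 21)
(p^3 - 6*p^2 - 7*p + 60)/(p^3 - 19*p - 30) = (p - 4)/(p + 2)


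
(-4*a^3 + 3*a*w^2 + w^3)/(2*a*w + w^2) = -2*a^2/w + a + w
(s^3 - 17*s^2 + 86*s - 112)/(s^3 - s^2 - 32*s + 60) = (s^2 - 15*s + 56)/(s^2 + s - 30)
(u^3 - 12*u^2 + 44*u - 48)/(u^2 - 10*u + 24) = u - 2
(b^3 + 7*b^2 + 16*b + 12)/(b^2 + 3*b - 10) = (b^3 + 7*b^2 + 16*b + 12)/(b^2 + 3*b - 10)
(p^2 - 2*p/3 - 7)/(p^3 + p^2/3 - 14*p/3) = (p - 3)/(p*(p - 2))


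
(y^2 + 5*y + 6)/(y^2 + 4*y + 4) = (y + 3)/(y + 2)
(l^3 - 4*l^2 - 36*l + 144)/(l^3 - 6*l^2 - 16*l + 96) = (l + 6)/(l + 4)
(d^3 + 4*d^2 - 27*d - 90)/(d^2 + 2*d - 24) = (d^2 - 2*d - 15)/(d - 4)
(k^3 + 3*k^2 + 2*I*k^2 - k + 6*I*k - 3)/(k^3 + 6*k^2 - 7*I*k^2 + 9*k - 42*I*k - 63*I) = (k^2 + 2*I*k - 1)/(k^2 + k*(3 - 7*I) - 21*I)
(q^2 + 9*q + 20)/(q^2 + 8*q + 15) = (q + 4)/(q + 3)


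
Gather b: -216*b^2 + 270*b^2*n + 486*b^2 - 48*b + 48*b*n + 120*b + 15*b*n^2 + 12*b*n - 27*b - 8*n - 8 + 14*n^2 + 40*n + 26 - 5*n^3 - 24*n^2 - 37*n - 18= b^2*(270*n + 270) + b*(15*n^2 + 60*n + 45) - 5*n^3 - 10*n^2 - 5*n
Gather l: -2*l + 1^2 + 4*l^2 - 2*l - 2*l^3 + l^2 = -2*l^3 + 5*l^2 - 4*l + 1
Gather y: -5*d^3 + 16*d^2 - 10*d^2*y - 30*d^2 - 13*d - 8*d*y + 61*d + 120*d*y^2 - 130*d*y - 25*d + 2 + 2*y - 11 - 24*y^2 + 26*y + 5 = -5*d^3 - 14*d^2 + 23*d + y^2*(120*d - 24) + y*(-10*d^2 - 138*d + 28) - 4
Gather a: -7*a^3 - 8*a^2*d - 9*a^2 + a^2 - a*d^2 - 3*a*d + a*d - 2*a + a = -7*a^3 + a^2*(-8*d - 8) + a*(-d^2 - 2*d - 1)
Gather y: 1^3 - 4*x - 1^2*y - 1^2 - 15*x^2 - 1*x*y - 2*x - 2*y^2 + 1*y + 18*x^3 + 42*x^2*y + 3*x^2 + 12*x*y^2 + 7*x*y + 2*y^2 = 18*x^3 - 12*x^2 + 12*x*y^2 - 6*x + y*(42*x^2 + 6*x)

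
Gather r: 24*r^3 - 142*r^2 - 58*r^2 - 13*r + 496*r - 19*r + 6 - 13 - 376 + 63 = 24*r^3 - 200*r^2 + 464*r - 320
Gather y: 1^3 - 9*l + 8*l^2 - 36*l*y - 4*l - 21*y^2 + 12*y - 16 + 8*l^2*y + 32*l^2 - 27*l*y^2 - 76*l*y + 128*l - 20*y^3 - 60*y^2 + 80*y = 40*l^2 + 115*l - 20*y^3 + y^2*(-27*l - 81) + y*(8*l^2 - 112*l + 92) - 15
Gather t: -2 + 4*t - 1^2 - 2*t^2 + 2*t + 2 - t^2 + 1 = -3*t^2 + 6*t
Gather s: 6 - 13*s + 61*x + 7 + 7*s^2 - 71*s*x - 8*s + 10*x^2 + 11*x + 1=7*s^2 + s*(-71*x - 21) + 10*x^2 + 72*x + 14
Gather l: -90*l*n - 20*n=-90*l*n - 20*n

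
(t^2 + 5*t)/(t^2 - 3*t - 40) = t/(t - 8)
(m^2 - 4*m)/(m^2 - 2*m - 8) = m/(m + 2)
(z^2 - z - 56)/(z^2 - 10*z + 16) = (z + 7)/(z - 2)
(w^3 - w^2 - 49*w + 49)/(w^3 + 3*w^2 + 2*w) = (w^3 - w^2 - 49*w + 49)/(w*(w^2 + 3*w + 2))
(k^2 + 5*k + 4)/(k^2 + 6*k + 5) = (k + 4)/(k + 5)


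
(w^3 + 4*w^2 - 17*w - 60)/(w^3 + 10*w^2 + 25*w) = (w^2 - w - 12)/(w*(w + 5))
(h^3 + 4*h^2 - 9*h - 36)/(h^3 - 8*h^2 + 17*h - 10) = (h^3 + 4*h^2 - 9*h - 36)/(h^3 - 8*h^2 + 17*h - 10)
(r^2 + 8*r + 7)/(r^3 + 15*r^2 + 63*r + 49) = 1/(r + 7)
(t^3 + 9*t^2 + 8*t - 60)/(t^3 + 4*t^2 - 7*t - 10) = (t + 6)/(t + 1)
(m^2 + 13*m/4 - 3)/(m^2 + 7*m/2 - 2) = (4*m - 3)/(2*(2*m - 1))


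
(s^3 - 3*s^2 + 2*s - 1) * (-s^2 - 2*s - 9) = -s^5 + s^4 - 5*s^3 + 24*s^2 - 16*s + 9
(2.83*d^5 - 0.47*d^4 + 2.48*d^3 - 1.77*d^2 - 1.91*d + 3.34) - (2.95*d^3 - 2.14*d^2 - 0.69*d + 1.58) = 2.83*d^5 - 0.47*d^4 - 0.47*d^3 + 0.37*d^2 - 1.22*d + 1.76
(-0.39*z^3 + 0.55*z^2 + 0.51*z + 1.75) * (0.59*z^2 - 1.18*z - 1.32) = -0.2301*z^5 + 0.7847*z^4 + 0.1667*z^3 - 0.2953*z^2 - 2.7382*z - 2.31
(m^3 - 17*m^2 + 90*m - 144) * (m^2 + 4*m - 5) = m^5 - 13*m^4 + 17*m^3 + 301*m^2 - 1026*m + 720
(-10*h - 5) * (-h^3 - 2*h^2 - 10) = 10*h^4 + 25*h^3 + 10*h^2 + 100*h + 50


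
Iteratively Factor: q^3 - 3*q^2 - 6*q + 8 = (q - 4)*(q^2 + q - 2) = (q - 4)*(q + 2)*(q - 1)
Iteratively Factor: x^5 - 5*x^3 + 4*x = (x - 1)*(x^4 + x^3 - 4*x^2 - 4*x) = (x - 1)*(x + 2)*(x^3 - x^2 - 2*x) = (x - 2)*(x - 1)*(x + 2)*(x^2 + x) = (x - 2)*(x - 1)*(x + 1)*(x + 2)*(x)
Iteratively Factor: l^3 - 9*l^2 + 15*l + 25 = (l - 5)*(l^2 - 4*l - 5) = (l - 5)^2*(l + 1)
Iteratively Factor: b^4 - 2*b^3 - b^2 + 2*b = (b - 1)*(b^3 - b^2 - 2*b) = b*(b - 1)*(b^2 - b - 2) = b*(b - 1)*(b + 1)*(b - 2)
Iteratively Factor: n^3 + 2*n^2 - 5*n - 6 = (n + 3)*(n^2 - n - 2) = (n - 2)*(n + 3)*(n + 1)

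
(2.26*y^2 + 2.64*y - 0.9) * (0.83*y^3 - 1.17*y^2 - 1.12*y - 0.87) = 1.8758*y^5 - 0.453*y^4 - 6.367*y^3 - 3.87*y^2 - 1.2888*y + 0.783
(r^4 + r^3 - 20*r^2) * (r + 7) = r^5 + 8*r^4 - 13*r^3 - 140*r^2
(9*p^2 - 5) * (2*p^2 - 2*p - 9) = 18*p^4 - 18*p^3 - 91*p^2 + 10*p + 45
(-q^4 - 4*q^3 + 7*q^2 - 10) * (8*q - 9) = -8*q^5 - 23*q^4 + 92*q^3 - 63*q^2 - 80*q + 90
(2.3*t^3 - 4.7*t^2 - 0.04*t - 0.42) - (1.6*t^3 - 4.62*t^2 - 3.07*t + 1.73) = 0.7*t^3 - 0.0800000000000001*t^2 + 3.03*t - 2.15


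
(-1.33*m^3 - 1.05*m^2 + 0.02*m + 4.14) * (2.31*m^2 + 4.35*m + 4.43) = -3.0723*m^5 - 8.211*m^4 - 10.4132*m^3 + 4.9989*m^2 + 18.0976*m + 18.3402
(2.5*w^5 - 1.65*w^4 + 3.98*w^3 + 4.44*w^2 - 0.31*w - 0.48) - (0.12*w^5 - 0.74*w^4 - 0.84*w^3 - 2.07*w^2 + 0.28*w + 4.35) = 2.38*w^5 - 0.91*w^4 + 4.82*w^3 + 6.51*w^2 - 0.59*w - 4.83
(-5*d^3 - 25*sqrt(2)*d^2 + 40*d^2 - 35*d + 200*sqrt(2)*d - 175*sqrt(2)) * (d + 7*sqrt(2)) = -5*d^4 - 60*sqrt(2)*d^3 + 40*d^3 - 385*d^2 + 480*sqrt(2)*d^2 - 420*sqrt(2)*d + 2800*d - 2450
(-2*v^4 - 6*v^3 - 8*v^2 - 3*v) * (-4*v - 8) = 8*v^5 + 40*v^4 + 80*v^3 + 76*v^2 + 24*v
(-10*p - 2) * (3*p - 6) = -30*p^2 + 54*p + 12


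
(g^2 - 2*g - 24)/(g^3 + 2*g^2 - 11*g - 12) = (g - 6)/(g^2 - 2*g - 3)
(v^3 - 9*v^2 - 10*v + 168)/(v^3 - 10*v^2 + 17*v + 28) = (v^2 - 2*v - 24)/(v^2 - 3*v - 4)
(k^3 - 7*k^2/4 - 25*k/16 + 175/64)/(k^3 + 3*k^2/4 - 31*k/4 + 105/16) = (16*k^2 - 8*k - 35)/(4*(4*k^2 + 8*k - 21))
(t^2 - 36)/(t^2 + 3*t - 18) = (t - 6)/(t - 3)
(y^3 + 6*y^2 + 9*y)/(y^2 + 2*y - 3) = y*(y + 3)/(y - 1)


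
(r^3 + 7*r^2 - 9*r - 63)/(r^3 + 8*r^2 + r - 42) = (r - 3)/(r - 2)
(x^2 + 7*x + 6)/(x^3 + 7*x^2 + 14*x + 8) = (x + 6)/(x^2 + 6*x + 8)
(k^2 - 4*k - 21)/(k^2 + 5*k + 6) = (k - 7)/(k + 2)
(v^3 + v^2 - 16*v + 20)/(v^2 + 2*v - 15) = (v^2 - 4*v + 4)/(v - 3)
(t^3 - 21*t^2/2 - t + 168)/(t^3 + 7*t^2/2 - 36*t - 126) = (t - 8)/(t + 6)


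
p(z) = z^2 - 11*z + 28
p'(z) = 2*z - 11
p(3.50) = 1.75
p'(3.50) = -4.00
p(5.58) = -2.24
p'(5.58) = 0.16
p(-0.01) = 28.11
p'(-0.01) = -11.02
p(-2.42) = 60.48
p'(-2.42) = -15.84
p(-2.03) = 54.45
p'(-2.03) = -15.06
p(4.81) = -1.77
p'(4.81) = -1.38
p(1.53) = 13.51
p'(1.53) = -7.94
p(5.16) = -2.13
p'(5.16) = -0.68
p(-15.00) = 418.00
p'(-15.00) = -41.00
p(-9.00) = 208.00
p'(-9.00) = -29.00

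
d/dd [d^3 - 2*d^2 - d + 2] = 3*d^2 - 4*d - 1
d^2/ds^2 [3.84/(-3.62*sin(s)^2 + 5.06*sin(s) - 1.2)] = (201.283584*sin(s)^4 - 211.014144*sin(s)^3 - 270.331392*sin(s)^2 + 445.344768*sin(s) - 163.273728)/(3.62*sin(s)^2 - 5.06*sin(s) + 1.2)^3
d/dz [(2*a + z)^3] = 3*(2*a + z)^2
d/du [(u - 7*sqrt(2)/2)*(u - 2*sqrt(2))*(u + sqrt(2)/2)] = 3*u^2 - 10*sqrt(2)*u + 17/2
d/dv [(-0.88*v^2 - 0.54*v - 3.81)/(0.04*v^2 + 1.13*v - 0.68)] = (-0.9728*v^2 + 1.5016*v + 4.6725)/(0.0016*v^4 + 0.0904*v^3 + 1.2225*v^2 - 1.5368*v + 0.4624)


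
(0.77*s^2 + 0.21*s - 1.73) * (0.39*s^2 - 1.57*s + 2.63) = 0.3003*s^4 - 1.127*s^3 + 1.0207*s^2 + 3.2684*s - 4.5499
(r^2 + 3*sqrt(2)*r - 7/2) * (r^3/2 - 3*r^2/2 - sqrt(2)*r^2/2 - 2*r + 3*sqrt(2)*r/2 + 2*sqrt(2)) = r^5/2 - 3*r^4/2 + sqrt(2)*r^4 - 27*r^3/4 - 3*sqrt(2)*r^3 - 9*sqrt(2)*r^2/4 + 57*r^2/4 - 21*sqrt(2)*r/4 + 19*r - 7*sqrt(2)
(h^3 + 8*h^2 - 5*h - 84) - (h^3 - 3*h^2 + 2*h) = 11*h^2 - 7*h - 84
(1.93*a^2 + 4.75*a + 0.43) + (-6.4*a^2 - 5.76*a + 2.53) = -4.47*a^2 - 1.01*a + 2.96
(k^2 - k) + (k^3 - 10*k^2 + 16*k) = k^3 - 9*k^2 + 15*k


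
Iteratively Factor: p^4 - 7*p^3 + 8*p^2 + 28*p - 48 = (p - 4)*(p^3 - 3*p^2 - 4*p + 12) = (p - 4)*(p - 3)*(p^2 - 4) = (p - 4)*(p - 3)*(p - 2)*(p + 2)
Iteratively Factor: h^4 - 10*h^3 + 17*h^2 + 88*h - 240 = (h - 4)*(h^3 - 6*h^2 - 7*h + 60) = (h - 5)*(h - 4)*(h^2 - h - 12) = (h - 5)*(h - 4)*(h + 3)*(h - 4)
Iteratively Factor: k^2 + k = (k + 1)*(k)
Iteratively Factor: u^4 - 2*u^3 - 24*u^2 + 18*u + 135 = (u - 3)*(u^3 + u^2 - 21*u - 45) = (u - 3)*(u + 3)*(u^2 - 2*u - 15) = (u - 3)*(u + 3)^2*(u - 5)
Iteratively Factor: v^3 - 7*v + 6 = (v - 1)*(v^2 + v - 6) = (v - 1)*(v + 3)*(v - 2)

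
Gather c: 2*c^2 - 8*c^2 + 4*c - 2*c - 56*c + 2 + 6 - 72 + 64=-6*c^2 - 54*c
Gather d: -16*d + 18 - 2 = 16 - 16*d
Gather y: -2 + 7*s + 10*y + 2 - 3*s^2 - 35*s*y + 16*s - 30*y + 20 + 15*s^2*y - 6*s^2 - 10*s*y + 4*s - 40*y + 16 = -9*s^2 + 27*s + y*(15*s^2 - 45*s - 60) + 36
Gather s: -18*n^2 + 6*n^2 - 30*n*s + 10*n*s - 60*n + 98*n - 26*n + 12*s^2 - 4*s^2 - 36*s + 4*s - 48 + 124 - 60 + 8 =-12*n^2 + 12*n + 8*s^2 + s*(-20*n - 32) + 24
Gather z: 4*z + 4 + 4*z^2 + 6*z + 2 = 4*z^2 + 10*z + 6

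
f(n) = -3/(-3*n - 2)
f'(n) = -9/(-3*n - 2)^2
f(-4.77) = -0.24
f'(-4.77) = -0.06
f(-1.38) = -1.40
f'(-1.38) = -1.97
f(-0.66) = 150.00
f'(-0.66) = -22500.00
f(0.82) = 0.67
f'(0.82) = -0.45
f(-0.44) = 4.41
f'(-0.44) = -19.46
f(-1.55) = -1.13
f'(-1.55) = -1.28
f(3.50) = 0.24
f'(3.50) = -0.06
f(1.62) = 0.44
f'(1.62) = -0.19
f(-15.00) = -0.07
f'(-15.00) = 0.00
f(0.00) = 1.50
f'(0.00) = -2.25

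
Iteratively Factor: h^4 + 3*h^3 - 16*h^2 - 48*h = (h + 4)*(h^3 - h^2 - 12*h) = (h - 4)*(h + 4)*(h^2 + 3*h) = h*(h - 4)*(h + 4)*(h + 3)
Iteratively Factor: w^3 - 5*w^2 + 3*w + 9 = (w - 3)*(w^2 - 2*w - 3) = (w - 3)*(w + 1)*(w - 3)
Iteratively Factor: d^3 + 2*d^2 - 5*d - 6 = (d + 1)*(d^2 + d - 6) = (d - 2)*(d + 1)*(d + 3)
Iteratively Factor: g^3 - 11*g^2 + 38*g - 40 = (g - 5)*(g^2 - 6*g + 8) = (g - 5)*(g - 2)*(g - 4)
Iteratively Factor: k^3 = (k)*(k^2) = k^2*(k)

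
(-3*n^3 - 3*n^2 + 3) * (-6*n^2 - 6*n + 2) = 18*n^5 + 36*n^4 + 12*n^3 - 24*n^2 - 18*n + 6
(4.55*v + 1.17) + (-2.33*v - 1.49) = 2.22*v - 0.32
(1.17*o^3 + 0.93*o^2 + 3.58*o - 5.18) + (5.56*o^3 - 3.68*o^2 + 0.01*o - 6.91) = 6.73*o^3 - 2.75*o^2 + 3.59*o - 12.09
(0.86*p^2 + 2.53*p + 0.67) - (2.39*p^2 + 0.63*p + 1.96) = -1.53*p^2 + 1.9*p - 1.29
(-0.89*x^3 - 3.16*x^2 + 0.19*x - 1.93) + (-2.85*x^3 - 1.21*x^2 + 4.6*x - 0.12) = -3.74*x^3 - 4.37*x^2 + 4.79*x - 2.05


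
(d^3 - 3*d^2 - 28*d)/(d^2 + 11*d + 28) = d*(d - 7)/(d + 7)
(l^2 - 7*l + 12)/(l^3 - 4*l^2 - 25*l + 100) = (l - 3)/(l^2 - 25)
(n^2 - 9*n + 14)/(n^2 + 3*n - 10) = (n - 7)/(n + 5)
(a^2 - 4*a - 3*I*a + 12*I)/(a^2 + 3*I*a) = (a^2 - 4*a - 3*I*a + 12*I)/(a*(a + 3*I))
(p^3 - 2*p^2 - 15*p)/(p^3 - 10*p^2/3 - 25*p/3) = 3*(p + 3)/(3*p + 5)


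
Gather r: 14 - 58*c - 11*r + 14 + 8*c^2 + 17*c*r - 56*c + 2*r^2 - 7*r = 8*c^2 - 114*c + 2*r^2 + r*(17*c - 18) + 28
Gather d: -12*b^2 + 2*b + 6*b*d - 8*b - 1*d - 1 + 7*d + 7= -12*b^2 - 6*b + d*(6*b + 6) + 6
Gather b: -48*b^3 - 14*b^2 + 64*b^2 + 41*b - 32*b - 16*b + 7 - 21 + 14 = -48*b^3 + 50*b^2 - 7*b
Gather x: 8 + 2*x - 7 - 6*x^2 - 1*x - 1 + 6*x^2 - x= 0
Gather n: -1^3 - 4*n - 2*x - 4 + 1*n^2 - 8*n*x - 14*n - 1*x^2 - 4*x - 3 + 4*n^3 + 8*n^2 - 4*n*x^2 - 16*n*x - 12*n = 4*n^3 + 9*n^2 + n*(-4*x^2 - 24*x - 30) - x^2 - 6*x - 8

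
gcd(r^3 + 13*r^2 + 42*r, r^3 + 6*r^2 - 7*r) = r^2 + 7*r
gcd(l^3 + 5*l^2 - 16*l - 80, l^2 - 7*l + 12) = l - 4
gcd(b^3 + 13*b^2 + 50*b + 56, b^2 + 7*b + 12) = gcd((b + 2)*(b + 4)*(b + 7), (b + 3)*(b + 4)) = b + 4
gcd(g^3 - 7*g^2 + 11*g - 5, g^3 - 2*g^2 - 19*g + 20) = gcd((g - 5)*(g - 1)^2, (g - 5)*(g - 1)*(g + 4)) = g^2 - 6*g + 5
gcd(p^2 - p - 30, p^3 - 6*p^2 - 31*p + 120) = p + 5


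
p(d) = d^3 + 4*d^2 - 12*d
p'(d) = 3*d^2 + 8*d - 12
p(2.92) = 23.96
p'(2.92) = 36.94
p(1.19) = -6.93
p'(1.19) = 1.77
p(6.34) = 339.54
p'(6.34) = 159.31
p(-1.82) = 29.06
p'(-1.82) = -16.62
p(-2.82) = 43.22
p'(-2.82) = -10.70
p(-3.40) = 47.74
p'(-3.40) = -4.52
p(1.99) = -0.16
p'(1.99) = 15.80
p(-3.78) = 48.50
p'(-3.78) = 0.63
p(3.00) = 27.00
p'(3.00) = 39.00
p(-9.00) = -297.00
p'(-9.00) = 159.00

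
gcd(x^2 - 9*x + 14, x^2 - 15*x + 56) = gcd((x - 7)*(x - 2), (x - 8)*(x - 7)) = x - 7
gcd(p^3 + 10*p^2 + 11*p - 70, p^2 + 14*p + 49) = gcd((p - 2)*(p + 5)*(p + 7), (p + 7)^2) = p + 7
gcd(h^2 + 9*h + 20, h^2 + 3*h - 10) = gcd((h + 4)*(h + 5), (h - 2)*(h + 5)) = h + 5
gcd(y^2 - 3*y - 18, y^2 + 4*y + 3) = y + 3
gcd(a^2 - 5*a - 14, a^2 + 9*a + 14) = a + 2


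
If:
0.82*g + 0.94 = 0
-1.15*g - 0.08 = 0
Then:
No Solution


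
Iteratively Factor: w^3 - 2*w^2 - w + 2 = (w - 1)*(w^2 - w - 2) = (w - 2)*(w - 1)*(w + 1)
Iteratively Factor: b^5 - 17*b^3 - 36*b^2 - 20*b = (b)*(b^4 - 17*b^2 - 36*b - 20) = b*(b + 1)*(b^3 - b^2 - 16*b - 20) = b*(b + 1)*(b + 2)*(b^2 - 3*b - 10) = b*(b - 5)*(b + 1)*(b + 2)*(b + 2)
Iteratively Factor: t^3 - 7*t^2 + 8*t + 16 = (t - 4)*(t^2 - 3*t - 4) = (t - 4)*(t + 1)*(t - 4)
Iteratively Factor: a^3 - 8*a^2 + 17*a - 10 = (a - 2)*(a^2 - 6*a + 5) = (a - 2)*(a - 1)*(a - 5)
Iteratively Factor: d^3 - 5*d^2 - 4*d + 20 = (d + 2)*(d^2 - 7*d + 10) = (d - 5)*(d + 2)*(d - 2)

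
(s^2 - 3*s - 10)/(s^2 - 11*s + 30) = (s + 2)/(s - 6)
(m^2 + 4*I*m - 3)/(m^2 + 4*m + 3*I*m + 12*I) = (m + I)/(m + 4)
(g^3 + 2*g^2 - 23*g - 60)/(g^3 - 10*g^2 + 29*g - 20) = (g^2 + 7*g + 12)/(g^2 - 5*g + 4)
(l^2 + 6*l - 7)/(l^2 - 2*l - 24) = (-l^2 - 6*l + 7)/(-l^2 + 2*l + 24)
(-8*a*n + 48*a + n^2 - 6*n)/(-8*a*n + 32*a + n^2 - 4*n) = (n - 6)/(n - 4)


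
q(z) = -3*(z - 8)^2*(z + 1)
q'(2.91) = 41.69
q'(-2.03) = -363.79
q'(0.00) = -144.00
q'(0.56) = -96.42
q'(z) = -3*(z - 8)^2 - 3*(z + 1)*(2*z - 16)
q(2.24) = -322.49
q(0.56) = -259.05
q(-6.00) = 2940.00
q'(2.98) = 44.28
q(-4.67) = 1767.42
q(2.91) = -303.90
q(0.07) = -201.86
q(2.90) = -304.32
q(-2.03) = 310.86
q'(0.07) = -137.74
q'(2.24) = 12.44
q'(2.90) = 41.31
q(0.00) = -192.00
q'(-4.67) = -760.58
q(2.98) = -300.89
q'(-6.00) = -1008.00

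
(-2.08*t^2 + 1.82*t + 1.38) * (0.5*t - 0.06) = -1.04*t^3 + 1.0348*t^2 + 0.5808*t - 0.0828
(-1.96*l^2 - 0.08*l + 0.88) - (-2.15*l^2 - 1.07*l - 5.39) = 0.19*l^2 + 0.99*l + 6.27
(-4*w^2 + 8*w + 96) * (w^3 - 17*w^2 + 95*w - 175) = -4*w^5 + 76*w^4 - 420*w^3 - 172*w^2 + 7720*w - 16800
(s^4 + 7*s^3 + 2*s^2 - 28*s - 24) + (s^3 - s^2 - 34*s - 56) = s^4 + 8*s^3 + s^2 - 62*s - 80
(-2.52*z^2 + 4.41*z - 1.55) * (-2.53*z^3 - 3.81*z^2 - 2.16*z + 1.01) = 6.3756*z^5 - 1.5561*z^4 - 7.4374*z^3 - 6.1653*z^2 + 7.8021*z - 1.5655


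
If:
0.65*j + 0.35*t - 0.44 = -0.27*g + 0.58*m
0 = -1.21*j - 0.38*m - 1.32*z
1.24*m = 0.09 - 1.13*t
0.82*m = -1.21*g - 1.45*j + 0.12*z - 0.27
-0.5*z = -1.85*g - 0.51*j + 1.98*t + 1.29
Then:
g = 2.97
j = -1.97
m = -0.92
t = 1.09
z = 2.07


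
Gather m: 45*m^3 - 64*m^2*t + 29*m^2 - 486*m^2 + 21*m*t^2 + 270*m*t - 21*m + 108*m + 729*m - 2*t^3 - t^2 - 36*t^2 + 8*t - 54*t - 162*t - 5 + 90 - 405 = 45*m^3 + m^2*(-64*t - 457) + m*(21*t^2 + 270*t + 816) - 2*t^3 - 37*t^2 - 208*t - 320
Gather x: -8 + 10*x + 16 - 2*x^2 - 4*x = -2*x^2 + 6*x + 8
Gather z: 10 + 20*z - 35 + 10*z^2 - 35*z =10*z^2 - 15*z - 25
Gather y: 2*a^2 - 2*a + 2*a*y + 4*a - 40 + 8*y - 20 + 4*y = 2*a^2 + 2*a + y*(2*a + 12) - 60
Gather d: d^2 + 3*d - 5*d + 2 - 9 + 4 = d^2 - 2*d - 3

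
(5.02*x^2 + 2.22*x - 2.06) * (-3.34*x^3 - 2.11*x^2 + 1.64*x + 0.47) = -16.7668*x^5 - 18.007*x^4 + 10.429*x^3 + 10.3468*x^2 - 2.335*x - 0.9682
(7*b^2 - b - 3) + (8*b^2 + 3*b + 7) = 15*b^2 + 2*b + 4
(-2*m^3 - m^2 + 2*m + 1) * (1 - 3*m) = 6*m^4 + m^3 - 7*m^2 - m + 1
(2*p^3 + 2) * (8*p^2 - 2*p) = 16*p^5 - 4*p^4 + 16*p^2 - 4*p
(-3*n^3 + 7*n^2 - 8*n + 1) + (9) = -3*n^3 + 7*n^2 - 8*n + 10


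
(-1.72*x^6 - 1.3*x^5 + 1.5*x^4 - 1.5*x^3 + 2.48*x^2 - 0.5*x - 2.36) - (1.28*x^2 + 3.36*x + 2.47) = -1.72*x^6 - 1.3*x^5 + 1.5*x^4 - 1.5*x^3 + 1.2*x^2 - 3.86*x - 4.83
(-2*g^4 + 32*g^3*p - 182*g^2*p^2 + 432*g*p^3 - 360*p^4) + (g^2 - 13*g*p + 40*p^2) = -2*g^4 + 32*g^3*p - 182*g^2*p^2 + g^2 + 432*g*p^3 - 13*g*p - 360*p^4 + 40*p^2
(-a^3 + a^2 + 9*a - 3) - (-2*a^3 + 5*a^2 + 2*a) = a^3 - 4*a^2 + 7*a - 3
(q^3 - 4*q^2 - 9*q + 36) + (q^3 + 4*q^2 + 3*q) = 2*q^3 - 6*q + 36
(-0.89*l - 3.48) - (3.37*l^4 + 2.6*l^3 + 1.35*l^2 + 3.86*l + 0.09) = -3.37*l^4 - 2.6*l^3 - 1.35*l^2 - 4.75*l - 3.57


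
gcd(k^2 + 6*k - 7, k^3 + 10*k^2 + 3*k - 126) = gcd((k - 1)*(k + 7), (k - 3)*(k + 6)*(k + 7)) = k + 7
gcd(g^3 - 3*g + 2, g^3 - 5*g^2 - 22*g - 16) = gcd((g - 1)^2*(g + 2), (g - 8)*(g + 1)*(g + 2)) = g + 2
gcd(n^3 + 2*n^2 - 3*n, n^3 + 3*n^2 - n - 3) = n^2 + 2*n - 3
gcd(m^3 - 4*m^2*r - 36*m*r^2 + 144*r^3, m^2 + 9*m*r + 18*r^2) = m + 6*r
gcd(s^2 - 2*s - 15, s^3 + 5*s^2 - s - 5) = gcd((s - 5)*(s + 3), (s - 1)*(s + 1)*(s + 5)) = 1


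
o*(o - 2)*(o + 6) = o^3 + 4*o^2 - 12*o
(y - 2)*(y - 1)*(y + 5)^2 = y^4 + 7*y^3 - 3*y^2 - 55*y + 50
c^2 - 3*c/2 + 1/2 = (c - 1)*(c - 1/2)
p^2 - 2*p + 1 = (p - 1)^2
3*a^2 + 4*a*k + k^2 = (a + k)*(3*a + k)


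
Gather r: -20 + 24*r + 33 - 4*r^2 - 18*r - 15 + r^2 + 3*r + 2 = -3*r^2 + 9*r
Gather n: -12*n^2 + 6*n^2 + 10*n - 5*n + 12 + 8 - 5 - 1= -6*n^2 + 5*n + 14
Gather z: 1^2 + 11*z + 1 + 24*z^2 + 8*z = 24*z^2 + 19*z + 2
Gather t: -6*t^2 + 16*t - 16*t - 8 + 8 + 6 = 6 - 6*t^2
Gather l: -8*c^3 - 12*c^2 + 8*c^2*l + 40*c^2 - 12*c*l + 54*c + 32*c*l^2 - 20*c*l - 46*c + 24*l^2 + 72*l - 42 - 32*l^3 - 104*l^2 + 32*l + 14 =-8*c^3 + 28*c^2 + 8*c - 32*l^3 + l^2*(32*c - 80) + l*(8*c^2 - 32*c + 104) - 28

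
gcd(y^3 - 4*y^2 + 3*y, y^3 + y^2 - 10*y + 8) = y - 1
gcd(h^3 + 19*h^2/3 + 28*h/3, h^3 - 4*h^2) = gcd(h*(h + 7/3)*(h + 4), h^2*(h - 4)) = h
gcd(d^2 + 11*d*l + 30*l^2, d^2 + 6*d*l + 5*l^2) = d + 5*l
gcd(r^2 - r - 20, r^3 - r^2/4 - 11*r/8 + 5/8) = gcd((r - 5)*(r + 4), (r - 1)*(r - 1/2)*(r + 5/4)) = 1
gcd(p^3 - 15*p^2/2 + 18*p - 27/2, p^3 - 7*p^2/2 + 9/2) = p^2 - 9*p/2 + 9/2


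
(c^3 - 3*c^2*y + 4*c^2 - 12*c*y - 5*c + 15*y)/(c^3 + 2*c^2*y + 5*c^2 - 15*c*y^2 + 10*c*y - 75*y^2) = (c - 1)/(c + 5*y)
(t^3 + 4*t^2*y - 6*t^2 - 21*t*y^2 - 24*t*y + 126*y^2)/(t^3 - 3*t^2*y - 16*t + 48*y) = (t^2 + 7*t*y - 6*t - 42*y)/(t^2 - 16)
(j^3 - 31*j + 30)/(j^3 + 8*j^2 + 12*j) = (j^2 - 6*j + 5)/(j*(j + 2))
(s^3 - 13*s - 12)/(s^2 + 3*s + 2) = (s^2 - s - 12)/(s + 2)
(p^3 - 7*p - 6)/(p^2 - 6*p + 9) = (p^2 + 3*p + 2)/(p - 3)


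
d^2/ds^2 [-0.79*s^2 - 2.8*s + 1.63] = -1.58000000000000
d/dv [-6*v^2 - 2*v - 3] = -12*v - 2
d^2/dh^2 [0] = 0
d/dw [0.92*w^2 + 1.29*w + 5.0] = 1.84*w + 1.29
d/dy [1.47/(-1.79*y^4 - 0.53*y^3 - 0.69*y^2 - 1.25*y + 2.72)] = (10.5252*y^3 + 2.3373*y^2 + 2.0286*y + 1.8375)/(1.79*y^4 + 0.53*y^3 + 0.69*y^2 + 1.25*y - 2.72)^2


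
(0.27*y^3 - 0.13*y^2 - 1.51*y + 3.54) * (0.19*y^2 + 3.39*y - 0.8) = 0.0513*y^5 + 0.8906*y^4 - 0.9436*y^3 - 4.3423*y^2 + 13.2086*y - 2.832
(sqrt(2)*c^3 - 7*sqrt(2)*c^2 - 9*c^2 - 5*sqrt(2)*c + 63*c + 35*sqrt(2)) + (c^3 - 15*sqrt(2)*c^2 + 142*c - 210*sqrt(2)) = c^3 + sqrt(2)*c^3 - 22*sqrt(2)*c^2 - 9*c^2 - 5*sqrt(2)*c + 205*c - 175*sqrt(2)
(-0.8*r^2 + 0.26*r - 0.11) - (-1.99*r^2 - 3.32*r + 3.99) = 1.19*r^2 + 3.58*r - 4.1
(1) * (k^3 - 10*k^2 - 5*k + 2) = k^3 - 10*k^2 - 5*k + 2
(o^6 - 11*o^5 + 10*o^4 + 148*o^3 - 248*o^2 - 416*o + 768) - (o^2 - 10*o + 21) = o^6 - 11*o^5 + 10*o^4 + 148*o^3 - 249*o^2 - 406*o + 747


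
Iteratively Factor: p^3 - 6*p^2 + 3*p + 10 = (p - 2)*(p^2 - 4*p - 5) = (p - 2)*(p + 1)*(p - 5)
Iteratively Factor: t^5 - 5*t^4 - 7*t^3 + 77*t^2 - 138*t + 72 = (t - 2)*(t^4 - 3*t^3 - 13*t^2 + 51*t - 36) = (t - 2)*(t - 1)*(t^3 - 2*t^2 - 15*t + 36) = (t - 3)*(t - 2)*(t - 1)*(t^2 + t - 12) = (t - 3)*(t - 2)*(t - 1)*(t + 4)*(t - 3)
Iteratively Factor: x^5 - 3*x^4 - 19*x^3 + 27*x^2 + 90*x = (x - 3)*(x^4 - 19*x^2 - 30*x) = x*(x - 3)*(x^3 - 19*x - 30) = x*(x - 5)*(x - 3)*(x^2 + 5*x + 6) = x*(x - 5)*(x - 3)*(x + 3)*(x + 2)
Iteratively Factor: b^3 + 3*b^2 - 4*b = (b + 4)*(b^2 - b) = b*(b + 4)*(b - 1)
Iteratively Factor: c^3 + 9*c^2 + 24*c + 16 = (c + 1)*(c^2 + 8*c + 16) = (c + 1)*(c + 4)*(c + 4)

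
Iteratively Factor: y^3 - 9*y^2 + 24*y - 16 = (y - 4)*(y^2 - 5*y + 4) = (y - 4)^2*(y - 1)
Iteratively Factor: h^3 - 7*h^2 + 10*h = (h - 5)*(h^2 - 2*h) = (h - 5)*(h - 2)*(h)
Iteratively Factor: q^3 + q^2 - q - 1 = (q + 1)*(q^2 - 1) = (q + 1)^2*(q - 1)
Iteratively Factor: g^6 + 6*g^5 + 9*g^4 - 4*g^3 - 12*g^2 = (g + 2)*(g^5 + 4*g^4 + g^3 - 6*g^2) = (g + 2)*(g + 3)*(g^4 + g^3 - 2*g^2) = g*(g + 2)*(g + 3)*(g^3 + g^2 - 2*g) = g*(g + 2)^2*(g + 3)*(g^2 - g) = g^2*(g + 2)^2*(g + 3)*(g - 1)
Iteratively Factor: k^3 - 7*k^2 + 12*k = (k - 4)*(k^2 - 3*k) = k*(k - 4)*(k - 3)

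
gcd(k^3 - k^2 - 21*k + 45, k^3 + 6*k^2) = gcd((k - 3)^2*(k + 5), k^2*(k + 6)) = 1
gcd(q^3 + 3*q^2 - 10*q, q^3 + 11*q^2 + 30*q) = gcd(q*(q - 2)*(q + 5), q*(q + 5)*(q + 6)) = q^2 + 5*q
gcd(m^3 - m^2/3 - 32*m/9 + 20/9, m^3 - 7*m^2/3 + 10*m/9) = m^2 - 7*m/3 + 10/9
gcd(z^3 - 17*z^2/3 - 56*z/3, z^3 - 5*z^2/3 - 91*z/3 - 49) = z + 7/3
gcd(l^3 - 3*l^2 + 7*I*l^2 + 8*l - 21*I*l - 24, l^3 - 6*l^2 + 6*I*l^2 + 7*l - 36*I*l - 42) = l - I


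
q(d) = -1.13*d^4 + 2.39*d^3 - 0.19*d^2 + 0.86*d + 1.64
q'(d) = -4.52*d^3 + 7.17*d^2 - 0.38*d + 0.86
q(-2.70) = -109.16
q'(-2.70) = 143.12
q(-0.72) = -0.27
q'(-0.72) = 6.54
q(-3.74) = -350.35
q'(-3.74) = 339.03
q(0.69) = 2.67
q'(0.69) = 2.53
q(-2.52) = -85.55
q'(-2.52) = 119.68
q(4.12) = -156.49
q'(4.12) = -195.10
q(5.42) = -593.90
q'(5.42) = -510.25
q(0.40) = 2.08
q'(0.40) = 1.57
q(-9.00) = -9177.73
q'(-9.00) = 3880.13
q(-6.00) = -1991.08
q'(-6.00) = 1237.58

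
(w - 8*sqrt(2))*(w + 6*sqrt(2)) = w^2 - 2*sqrt(2)*w - 96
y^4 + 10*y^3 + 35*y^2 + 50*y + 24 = (y + 1)*(y + 2)*(y + 3)*(y + 4)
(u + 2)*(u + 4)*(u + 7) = u^3 + 13*u^2 + 50*u + 56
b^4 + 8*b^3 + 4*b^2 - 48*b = b*(b - 2)*(b + 4)*(b + 6)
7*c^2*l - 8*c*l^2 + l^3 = l*(-7*c + l)*(-c + l)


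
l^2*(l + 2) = l^3 + 2*l^2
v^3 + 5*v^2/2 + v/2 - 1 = (v - 1/2)*(v + 1)*(v + 2)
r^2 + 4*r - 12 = (r - 2)*(r + 6)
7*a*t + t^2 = t*(7*a + t)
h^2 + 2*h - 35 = (h - 5)*(h + 7)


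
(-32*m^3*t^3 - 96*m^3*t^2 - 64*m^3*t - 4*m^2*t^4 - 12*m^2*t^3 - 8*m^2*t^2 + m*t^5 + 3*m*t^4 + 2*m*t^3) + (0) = -32*m^3*t^3 - 96*m^3*t^2 - 64*m^3*t - 4*m^2*t^4 - 12*m^2*t^3 - 8*m^2*t^2 + m*t^5 + 3*m*t^4 + 2*m*t^3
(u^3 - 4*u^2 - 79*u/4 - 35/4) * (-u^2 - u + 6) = -u^5 + 3*u^4 + 119*u^3/4 + 9*u^2/2 - 439*u/4 - 105/2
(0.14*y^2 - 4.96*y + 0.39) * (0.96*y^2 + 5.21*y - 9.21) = 0.1344*y^4 - 4.0322*y^3 - 26.7566*y^2 + 47.7135*y - 3.5919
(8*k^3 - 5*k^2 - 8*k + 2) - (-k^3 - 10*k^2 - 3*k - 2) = 9*k^3 + 5*k^2 - 5*k + 4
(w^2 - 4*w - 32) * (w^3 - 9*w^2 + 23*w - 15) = w^5 - 13*w^4 + 27*w^3 + 181*w^2 - 676*w + 480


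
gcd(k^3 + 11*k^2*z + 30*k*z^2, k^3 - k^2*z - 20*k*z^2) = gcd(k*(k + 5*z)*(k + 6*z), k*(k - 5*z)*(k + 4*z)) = k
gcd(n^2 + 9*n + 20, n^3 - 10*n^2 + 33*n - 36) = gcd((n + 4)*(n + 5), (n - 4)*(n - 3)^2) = 1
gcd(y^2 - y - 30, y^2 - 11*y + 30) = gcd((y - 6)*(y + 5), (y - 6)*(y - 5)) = y - 6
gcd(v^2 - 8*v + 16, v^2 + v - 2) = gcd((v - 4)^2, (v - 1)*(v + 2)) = 1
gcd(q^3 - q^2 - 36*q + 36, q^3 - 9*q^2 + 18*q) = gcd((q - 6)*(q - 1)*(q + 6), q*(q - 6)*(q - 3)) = q - 6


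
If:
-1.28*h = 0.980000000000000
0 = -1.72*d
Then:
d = 0.00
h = -0.77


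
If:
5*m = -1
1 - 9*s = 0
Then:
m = -1/5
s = 1/9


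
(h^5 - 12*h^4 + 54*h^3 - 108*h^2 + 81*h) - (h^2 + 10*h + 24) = h^5 - 12*h^4 + 54*h^3 - 109*h^2 + 71*h - 24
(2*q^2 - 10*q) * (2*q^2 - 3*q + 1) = 4*q^4 - 26*q^3 + 32*q^2 - 10*q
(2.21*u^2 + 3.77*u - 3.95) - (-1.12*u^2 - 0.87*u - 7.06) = 3.33*u^2 + 4.64*u + 3.11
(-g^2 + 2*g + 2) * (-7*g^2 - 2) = 7*g^4 - 14*g^3 - 12*g^2 - 4*g - 4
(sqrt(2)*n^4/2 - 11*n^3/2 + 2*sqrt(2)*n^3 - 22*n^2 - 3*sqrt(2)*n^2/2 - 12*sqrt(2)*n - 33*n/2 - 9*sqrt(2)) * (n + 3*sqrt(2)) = sqrt(2)*n^5/2 - 5*n^4/2 + 2*sqrt(2)*n^4 - 18*sqrt(2)*n^3 - 10*n^3 - 78*sqrt(2)*n^2 - 51*n^2/2 - 117*sqrt(2)*n/2 - 72*n - 54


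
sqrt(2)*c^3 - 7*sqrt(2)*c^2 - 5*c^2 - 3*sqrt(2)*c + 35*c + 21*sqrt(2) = (c - 7)*(c - 3*sqrt(2))*(sqrt(2)*c + 1)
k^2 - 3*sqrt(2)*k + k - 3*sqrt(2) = (k + 1)*(k - 3*sqrt(2))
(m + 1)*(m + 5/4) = m^2 + 9*m/4 + 5/4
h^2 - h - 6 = (h - 3)*(h + 2)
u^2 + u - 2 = (u - 1)*(u + 2)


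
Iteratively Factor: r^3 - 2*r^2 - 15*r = (r)*(r^2 - 2*r - 15) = r*(r + 3)*(r - 5)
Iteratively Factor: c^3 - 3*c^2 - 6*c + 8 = (c - 4)*(c^2 + c - 2) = (c - 4)*(c - 1)*(c + 2)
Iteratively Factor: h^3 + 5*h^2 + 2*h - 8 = (h + 2)*(h^2 + 3*h - 4) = (h + 2)*(h + 4)*(h - 1)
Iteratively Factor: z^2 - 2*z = (z - 2)*(z)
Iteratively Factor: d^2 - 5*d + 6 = (d - 3)*(d - 2)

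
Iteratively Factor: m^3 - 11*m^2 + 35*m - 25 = (m - 1)*(m^2 - 10*m + 25) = (m - 5)*(m - 1)*(m - 5)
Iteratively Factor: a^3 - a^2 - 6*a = (a + 2)*(a^2 - 3*a) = a*(a + 2)*(a - 3)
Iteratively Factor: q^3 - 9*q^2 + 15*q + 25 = (q - 5)*(q^2 - 4*q - 5) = (q - 5)*(q + 1)*(q - 5)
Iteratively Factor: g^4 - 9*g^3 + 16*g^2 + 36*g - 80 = (g - 4)*(g^3 - 5*g^2 - 4*g + 20) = (g - 4)*(g - 2)*(g^2 - 3*g - 10) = (g - 4)*(g - 2)*(g + 2)*(g - 5)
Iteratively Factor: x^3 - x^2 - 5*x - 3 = (x + 1)*(x^2 - 2*x - 3) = (x - 3)*(x + 1)*(x + 1)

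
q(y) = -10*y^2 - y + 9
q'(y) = -20*y - 1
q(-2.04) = -30.58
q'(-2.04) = 39.80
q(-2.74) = -63.34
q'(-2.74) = 53.80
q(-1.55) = -13.48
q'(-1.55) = 30.00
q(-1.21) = -4.43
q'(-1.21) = 23.20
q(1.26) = -8.14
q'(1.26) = -26.20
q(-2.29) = -41.15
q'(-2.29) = 44.80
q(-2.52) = -51.98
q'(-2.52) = 49.40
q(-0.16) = 8.90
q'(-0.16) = 2.20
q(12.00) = -1443.00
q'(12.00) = -241.00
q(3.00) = -84.00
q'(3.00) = -61.00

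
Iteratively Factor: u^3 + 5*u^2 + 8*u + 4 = (u + 1)*(u^2 + 4*u + 4) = (u + 1)*(u + 2)*(u + 2)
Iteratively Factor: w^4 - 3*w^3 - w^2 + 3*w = (w - 3)*(w^3 - w) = (w - 3)*(w - 1)*(w^2 + w) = (w - 3)*(w - 1)*(w + 1)*(w)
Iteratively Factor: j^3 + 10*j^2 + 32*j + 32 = (j + 4)*(j^2 + 6*j + 8) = (j + 4)^2*(j + 2)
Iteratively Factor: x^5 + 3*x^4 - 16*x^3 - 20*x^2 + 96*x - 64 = (x - 2)*(x^4 + 5*x^3 - 6*x^2 - 32*x + 32) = (x - 2)*(x + 4)*(x^3 + x^2 - 10*x + 8) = (x - 2)^2*(x + 4)*(x^2 + 3*x - 4) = (x - 2)^2*(x - 1)*(x + 4)*(x + 4)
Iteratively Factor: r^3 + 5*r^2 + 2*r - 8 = (r + 2)*(r^2 + 3*r - 4) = (r - 1)*(r + 2)*(r + 4)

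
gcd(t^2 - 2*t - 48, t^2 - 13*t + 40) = t - 8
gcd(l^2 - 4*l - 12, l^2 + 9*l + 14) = l + 2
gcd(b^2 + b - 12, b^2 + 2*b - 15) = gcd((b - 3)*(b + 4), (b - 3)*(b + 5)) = b - 3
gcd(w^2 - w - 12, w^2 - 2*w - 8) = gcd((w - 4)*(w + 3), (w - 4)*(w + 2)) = w - 4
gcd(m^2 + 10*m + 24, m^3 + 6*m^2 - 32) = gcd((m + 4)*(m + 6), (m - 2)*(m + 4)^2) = m + 4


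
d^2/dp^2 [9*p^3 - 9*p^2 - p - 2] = 54*p - 18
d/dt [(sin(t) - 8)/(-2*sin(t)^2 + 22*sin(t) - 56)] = (sin(t)^2 - 16*sin(t) + 60)*cos(t)/(2*(sin(t)^2 - 11*sin(t) + 28)^2)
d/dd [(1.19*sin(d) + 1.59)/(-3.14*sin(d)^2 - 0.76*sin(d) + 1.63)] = (3.7366*sin(d)^2 + 9.9852*sin(d) + 3.1481)*cos(d)/(9.8596*sin(d)^4 + 4.7728*sin(d)^3 - 9.6588*sin(d)^2 - 2.4776*sin(d) + 2.6569)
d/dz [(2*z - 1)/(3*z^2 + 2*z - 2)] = 2*(-3*z^2 + 3*z - 1)/(9*z^4 + 12*z^3 - 8*z^2 - 8*z + 4)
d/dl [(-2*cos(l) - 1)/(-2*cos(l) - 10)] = -9*sin(l)/(2*(cos(l) + 5)^2)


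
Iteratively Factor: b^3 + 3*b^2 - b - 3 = (b + 3)*(b^2 - 1) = (b + 1)*(b + 3)*(b - 1)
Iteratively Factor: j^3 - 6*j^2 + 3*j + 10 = (j - 2)*(j^2 - 4*j - 5) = (j - 5)*(j - 2)*(j + 1)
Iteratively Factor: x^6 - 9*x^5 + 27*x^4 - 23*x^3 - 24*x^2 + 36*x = (x + 1)*(x^5 - 10*x^4 + 37*x^3 - 60*x^2 + 36*x) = (x - 3)*(x + 1)*(x^4 - 7*x^3 + 16*x^2 - 12*x) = (x - 3)*(x - 2)*(x + 1)*(x^3 - 5*x^2 + 6*x) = x*(x - 3)*(x - 2)*(x + 1)*(x^2 - 5*x + 6) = x*(x - 3)^2*(x - 2)*(x + 1)*(x - 2)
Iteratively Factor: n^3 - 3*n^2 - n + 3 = (n - 1)*(n^2 - 2*n - 3) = (n - 3)*(n - 1)*(n + 1)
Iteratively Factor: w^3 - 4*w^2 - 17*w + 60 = (w + 4)*(w^2 - 8*w + 15) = (w - 3)*(w + 4)*(w - 5)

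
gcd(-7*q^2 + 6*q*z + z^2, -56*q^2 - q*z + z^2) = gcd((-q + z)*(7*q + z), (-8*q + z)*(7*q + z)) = 7*q + z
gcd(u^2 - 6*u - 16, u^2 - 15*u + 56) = u - 8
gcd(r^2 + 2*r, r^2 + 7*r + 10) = r + 2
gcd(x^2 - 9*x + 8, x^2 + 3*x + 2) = 1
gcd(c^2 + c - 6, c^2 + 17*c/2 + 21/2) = 1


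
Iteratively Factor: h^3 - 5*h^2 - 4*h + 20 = (h - 5)*(h^2 - 4) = (h - 5)*(h - 2)*(h + 2)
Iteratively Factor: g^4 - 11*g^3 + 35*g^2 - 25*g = (g)*(g^3 - 11*g^2 + 35*g - 25) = g*(g - 1)*(g^2 - 10*g + 25) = g*(g - 5)*(g - 1)*(g - 5)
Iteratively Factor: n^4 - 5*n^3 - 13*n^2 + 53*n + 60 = (n - 5)*(n^3 - 13*n - 12) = (n - 5)*(n - 4)*(n^2 + 4*n + 3) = (n - 5)*(n - 4)*(n + 1)*(n + 3)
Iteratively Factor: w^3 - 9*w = (w + 3)*(w^2 - 3*w) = w*(w + 3)*(w - 3)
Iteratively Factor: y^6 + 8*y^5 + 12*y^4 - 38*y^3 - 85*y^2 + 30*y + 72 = (y - 1)*(y^5 + 9*y^4 + 21*y^3 - 17*y^2 - 102*y - 72) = (y - 2)*(y - 1)*(y^4 + 11*y^3 + 43*y^2 + 69*y + 36) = (y - 2)*(y - 1)*(y + 3)*(y^3 + 8*y^2 + 19*y + 12) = (y - 2)*(y - 1)*(y + 1)*(y + 3)*(y^2 + 7*y + 12) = (y - 2)*(y - 1)*(y + 1)*(y + 3)^2*(y + 4)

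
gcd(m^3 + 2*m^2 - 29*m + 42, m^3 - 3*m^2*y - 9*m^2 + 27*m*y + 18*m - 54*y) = m - 3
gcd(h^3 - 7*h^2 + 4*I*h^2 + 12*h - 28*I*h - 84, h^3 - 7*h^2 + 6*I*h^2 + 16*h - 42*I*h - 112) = h^2 + h*(-7 - 2*I) + 14*I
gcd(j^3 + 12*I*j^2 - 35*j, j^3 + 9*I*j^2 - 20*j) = j^2 + 5*I*j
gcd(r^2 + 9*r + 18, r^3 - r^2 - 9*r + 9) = r + 3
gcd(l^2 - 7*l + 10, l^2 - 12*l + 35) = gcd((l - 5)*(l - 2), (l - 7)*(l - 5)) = l - 5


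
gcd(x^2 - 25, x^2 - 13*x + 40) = x - 5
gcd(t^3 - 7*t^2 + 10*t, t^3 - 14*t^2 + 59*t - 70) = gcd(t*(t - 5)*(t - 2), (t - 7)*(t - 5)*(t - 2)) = t^2 - 7*t + 10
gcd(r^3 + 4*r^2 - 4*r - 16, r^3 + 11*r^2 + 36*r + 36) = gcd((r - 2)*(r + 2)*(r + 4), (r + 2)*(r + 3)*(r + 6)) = r + 2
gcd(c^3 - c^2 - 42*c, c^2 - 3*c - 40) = 1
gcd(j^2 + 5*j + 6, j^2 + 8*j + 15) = j + 3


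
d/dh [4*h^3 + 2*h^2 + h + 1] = 12*h^2 + 4*h + 1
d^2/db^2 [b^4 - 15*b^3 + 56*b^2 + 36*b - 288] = 12*b^2 - 90*b + 112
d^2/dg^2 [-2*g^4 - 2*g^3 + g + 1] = 12*g*(-2*g - 1)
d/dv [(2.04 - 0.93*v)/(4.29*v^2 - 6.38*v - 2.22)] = (3.9897*v^2 - 17.5032*v + 15.0798)/(18.4041*v^4 - 54.7404*v^3 + 21.6568*v^2 + 28.3272*v + 4.9284)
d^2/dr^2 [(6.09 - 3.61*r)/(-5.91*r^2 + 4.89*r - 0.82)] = ((107.2896 - 128.0106*r)*(5.91*r^2 - 4.89*r + 0.82) + (3.61*r - 6.09)*(11.82*r - 4.89)*(23.64*r - 9.78))/(5.91*r^2 - 4.89*r + 0.82)^3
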